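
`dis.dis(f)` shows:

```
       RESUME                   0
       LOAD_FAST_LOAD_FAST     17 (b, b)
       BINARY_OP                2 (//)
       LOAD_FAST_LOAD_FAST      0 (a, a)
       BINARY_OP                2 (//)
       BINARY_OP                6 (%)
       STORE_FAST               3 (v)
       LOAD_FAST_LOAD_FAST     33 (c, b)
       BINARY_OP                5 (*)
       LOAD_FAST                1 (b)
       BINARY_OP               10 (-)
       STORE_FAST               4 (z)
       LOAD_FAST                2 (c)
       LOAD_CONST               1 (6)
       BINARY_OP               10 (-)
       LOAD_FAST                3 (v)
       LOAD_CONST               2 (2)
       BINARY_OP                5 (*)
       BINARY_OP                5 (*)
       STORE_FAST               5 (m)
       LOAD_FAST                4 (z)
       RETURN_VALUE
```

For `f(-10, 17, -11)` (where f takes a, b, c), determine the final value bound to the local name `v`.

0

LOAD_FAST_LOAD_FAST b,b → push 17,17. Stack: [17, 17]
BINARY_OP // → 17 // 17 = 1. Stack: [1]
LOAD_FAST_LOAD_FAST a,a → push -10,-10. Stack: [1, -10, -10]
BINARY_OP // → -10 // -10 = 1. Stack: [1, 1]
BINARY_OP % → 1 % 1 = 0. Stack: [0]
STORE_FAST v → v=0. Stack: []
LOAD_FAST_LOAD_FAST c,b → push -11,17. Stack: [-11, 17]
BINARY_OP * → -11 * 17 = -187. Stack: [-187]
LOAD_FAST b → push 17. Stack: [-187, 17]
BINARY_OP - → -187 - 17 = -204. Stack: [-204]
STORE_FAST z → z=-204. Stack: []
LOAD_FAST c → push -11. Stack: [-11]
LOAD_CONST → push 6. Stack: [-11, 6]
BINARY_OP - → -11 - 6 = -17. Stack: [-17]
LOAD_FAST v → push 0. Stack: [-17, 0]
LOAD_CONST → push 2. Stack: [-17, 0, 2]
BINARY_OP * → 0 * 2 = 0. Stack: [-17, 0]
BINARY_OP * → -17 * 0 = 0. Stack: [0]
STORE_FAST m → m=0. Stack: []
LOAD_FAST z → push -204. Stack: [-204]
RETURN_VALUE → return -204.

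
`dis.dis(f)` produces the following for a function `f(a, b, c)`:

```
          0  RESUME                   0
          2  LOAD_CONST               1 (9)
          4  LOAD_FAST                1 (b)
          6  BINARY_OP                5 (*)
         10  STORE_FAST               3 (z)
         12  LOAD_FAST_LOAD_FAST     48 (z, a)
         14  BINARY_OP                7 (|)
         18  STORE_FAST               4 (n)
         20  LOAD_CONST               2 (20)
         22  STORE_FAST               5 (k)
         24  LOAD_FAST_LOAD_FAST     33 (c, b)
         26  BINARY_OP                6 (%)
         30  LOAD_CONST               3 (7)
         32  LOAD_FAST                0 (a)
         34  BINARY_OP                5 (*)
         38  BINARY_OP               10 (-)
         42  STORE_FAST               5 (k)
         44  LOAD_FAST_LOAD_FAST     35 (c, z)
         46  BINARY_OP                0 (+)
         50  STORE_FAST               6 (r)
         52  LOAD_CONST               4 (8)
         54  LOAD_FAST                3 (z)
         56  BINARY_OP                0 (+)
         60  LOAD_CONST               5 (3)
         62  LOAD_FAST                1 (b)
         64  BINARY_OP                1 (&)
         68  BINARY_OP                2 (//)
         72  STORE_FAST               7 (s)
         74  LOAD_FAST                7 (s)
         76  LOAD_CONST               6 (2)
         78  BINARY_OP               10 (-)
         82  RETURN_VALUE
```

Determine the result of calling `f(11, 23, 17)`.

69

LOAD_CONST → push 9. Stack: [9]
LOAD_FAST b → push 23. Stack: [9, 23]
BINARY_OP * → 9 * 23 = 207. Stack: [207]
STORE_FAST z → z=207. Stack: []
LOAD_FAST_LOAD_FAST z,a → push 207,11. Stack: [207, 11]
BINARY_OP | → 207 | 11 = 207. Stack: [207]
STORE_FAST n → n=207. Stack: []
LOAD_CONST → push 20. Stack: [20]
STORE_FAST k → k=20. Stack: []
LOAD_FAST_LOAD_FAST c,b → push 17,23. Stack: [17, 23]
BINARY_OP % → 17 % 23 = 17. Stack: [17]
LOAD_CONST → push 7. Stack: [17, 7]
LOAD_FAST a → push 11. Stack: [17, 7, 11]
BINARY_OP * → 7 * 11 = 77. Stack: [17, 77]
BINARY_OP - → 17 - 77 = -60. Stack: [-60]
STORE_FAST k → k=-60. Stack: []
LOAD_FAST_LOAD_FAST c,z → push 17,207. Stack: [17, 207]
BINARY_OP + → 17 + 207 = 224. Stack: [224]
STORE_FAST r → r=224. Stack: []
LOAD_CONST → push 8. Stack: [8]
LOAD_FAST z → push 207. Stack: [8, 207]
BINARY_OP + → 8 + 207 = 215. Stack: [215]
LOAD_CONST → push 3. Stack: [215, 3]
LOAD_FAST b → push 23. Stack: [215, 3, 23]
BINARY_OP & → 3 & 23 = 3. Stack: [215, 3]
BINARY_OP // → 215 // 3 = 71. Stack: [71]
STORE_FAST s → s=71. Stack: []
LOAD_FAST s → push 71. Stack: [71]
LOAD_CONST → push 2. Stack: [71, 2]
BINARY_OP - → 71 - 2 = 69. Stack: [69]
RETURN_VALUE → return 69.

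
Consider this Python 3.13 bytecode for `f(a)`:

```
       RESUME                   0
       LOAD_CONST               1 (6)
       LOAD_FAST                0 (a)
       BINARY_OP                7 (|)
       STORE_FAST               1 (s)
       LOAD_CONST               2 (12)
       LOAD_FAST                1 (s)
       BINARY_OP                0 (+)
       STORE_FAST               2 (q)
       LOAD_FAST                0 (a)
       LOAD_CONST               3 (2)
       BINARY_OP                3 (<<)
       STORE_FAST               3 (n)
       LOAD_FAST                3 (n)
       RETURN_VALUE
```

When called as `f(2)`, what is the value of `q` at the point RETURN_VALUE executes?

LOAD_CONST → push 6. Stack: [6]
LOAD_FAST a → push 2. Stack: [6, 2]
BINARY_OP | → 6 | 2 = 6. Stack: [6]
STORE_FAST s → s=6. Stack: []
LOAD_CONST → push 12. Stack: [12]
LOAD_FAST s → push 6. Stack: [12, 6]
BINARY_OP + → 12 + 6 = 18. Stack: [18]
STORE_FAST q → q=18. Stack: []
LOAD_FAST a → push 2. Stack: [2]
LOAD_CONST → push 2. Stack: [2, 2]
BINARY_OP << → 2 << 2 = 8. Stack: [8]
STORE_FAST n → n=8. Stack: []
LOAD_FAST n → push 8. Stack: [8]
RETURN_VALUE → return 8.

18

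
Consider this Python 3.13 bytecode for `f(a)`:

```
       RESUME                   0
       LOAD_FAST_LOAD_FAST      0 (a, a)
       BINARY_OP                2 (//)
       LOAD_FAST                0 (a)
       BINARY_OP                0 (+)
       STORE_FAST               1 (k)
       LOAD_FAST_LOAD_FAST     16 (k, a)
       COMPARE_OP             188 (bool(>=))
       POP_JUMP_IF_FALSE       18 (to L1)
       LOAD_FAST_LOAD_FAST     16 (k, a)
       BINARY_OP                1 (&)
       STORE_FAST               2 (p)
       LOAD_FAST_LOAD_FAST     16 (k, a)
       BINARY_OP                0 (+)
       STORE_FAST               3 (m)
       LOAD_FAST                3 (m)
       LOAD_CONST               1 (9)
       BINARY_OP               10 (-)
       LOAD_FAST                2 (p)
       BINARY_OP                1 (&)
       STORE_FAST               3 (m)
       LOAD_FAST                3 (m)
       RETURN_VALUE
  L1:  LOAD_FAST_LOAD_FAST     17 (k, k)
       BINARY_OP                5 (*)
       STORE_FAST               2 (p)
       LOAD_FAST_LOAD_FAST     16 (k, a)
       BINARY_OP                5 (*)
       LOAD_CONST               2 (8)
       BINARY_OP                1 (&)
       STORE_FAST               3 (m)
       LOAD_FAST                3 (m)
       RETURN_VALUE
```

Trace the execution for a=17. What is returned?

LOAD_FAST_LOAD_FAST a,a → push 17,17. Stack: [17, 17]
BINARY_OP // → 17 // 17 = 1. Stack: [1]
LOAD_FAST a → push 17. Stack: [1, 17]
BINARY_OP + → 1 + 17 = 18. Stack: [18]
STORE_FAST k → k=18. Stack: []
LOAD_FAST_LOAD_FAST k,a → push 18,17. Stack: [18, 17]
COMPARE_OP bool(>=) → 18 vs 17 = True. Stack: [True]
POP_JUMP_IF_FALSE → pop True; no jump. Stack: []
LOAD_FAST_LOAD_FAST k,a → push 18,17. Stack: [18, 17]
BINARY_OP & → 18 & 17 = 16. Stack: [16]
STORE_FAST p → p=16. Stack: []
LOAD_FAST_LOAD_FAST k,a → push 18,17. Stack: [18, 17]
BINARY_OP + → 18 + 17 = 35. Stack: [35]
STORE_FAST m → m=35. Stack: []
LOAD_FAST m → push 35. Stack: [35]
LOAD_CONST → push 9. Stack: [35, 9]
BINARY_OP - → 35 - 9 = 26. Stack: [26]
LOAD_FAST p → push 16. Stack: [26, 16]
BINARY_OP & → 26 & 16 = 16. Stack: [16]
STORE_FAST m → m=16. Stack: []
LOAD_FAST m → push 16. Stack: [16]
RETURN_VALUE → return 16.

16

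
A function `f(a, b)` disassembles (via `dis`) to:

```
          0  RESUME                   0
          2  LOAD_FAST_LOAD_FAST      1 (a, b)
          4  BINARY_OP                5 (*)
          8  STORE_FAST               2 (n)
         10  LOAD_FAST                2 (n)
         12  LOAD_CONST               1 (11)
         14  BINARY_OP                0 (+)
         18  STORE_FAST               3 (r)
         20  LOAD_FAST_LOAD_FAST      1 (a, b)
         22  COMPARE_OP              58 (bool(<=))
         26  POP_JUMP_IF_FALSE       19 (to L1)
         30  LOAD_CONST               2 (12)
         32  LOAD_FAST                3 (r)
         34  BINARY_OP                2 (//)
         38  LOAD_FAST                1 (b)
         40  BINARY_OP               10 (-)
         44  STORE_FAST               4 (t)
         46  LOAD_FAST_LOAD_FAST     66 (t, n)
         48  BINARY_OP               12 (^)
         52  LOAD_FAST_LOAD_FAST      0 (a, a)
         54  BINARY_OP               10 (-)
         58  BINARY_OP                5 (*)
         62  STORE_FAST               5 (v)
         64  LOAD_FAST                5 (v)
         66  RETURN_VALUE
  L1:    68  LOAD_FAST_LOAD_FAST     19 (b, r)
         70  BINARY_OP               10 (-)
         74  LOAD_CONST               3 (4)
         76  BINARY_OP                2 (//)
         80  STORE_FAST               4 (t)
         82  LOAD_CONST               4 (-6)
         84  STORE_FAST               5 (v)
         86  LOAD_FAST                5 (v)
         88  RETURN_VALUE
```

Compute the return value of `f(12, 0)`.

-6

LOAD_FAST_LOAD_FAST a,b → push 12,0. Stack: [12, 0]
BINARY_OP * → 12 * 0 = 0. Stack: [0]
STORE_FAST n → n=0. Stack: []
LOAD_FAST n → push 0. Stack: [0]
LOAD_CONST → push 11. Stack: [0, 11]
BINARY_OP + → 0 + 11 = 11. Stack: [11]
STORE_FAST r → r=11. Stack: []
LOAD_FAST_LOAD_FAST a,b → push 12,0. Stack: [12, 0]
COMPARE_OP bool(<=) → 12 vs 0 = False. Stack: [False]
POP_JUMP_IF_FALSE → pop False; jump. Stack: []
LOAD_FAST_LOAD_FAST b,r → push 0,11. Stack: [0, 11]
BINARY_OP - → 0 - 11 = -11. Stack: [-11]
LOAD_CONST → push 4. Stack: [-11, 4]
BINARY_OP // → -11 // 4 = -3. Stack: [-3]
STORE_FAST t → t=-3. Stack: []
LOAD_CONST → push -6. Stack: [-6]
STORE_FAST v → v=-6. Stack: []
LOAD_FAST v → push -6. Stack: [-6]
RETURN_VALUE → return -6.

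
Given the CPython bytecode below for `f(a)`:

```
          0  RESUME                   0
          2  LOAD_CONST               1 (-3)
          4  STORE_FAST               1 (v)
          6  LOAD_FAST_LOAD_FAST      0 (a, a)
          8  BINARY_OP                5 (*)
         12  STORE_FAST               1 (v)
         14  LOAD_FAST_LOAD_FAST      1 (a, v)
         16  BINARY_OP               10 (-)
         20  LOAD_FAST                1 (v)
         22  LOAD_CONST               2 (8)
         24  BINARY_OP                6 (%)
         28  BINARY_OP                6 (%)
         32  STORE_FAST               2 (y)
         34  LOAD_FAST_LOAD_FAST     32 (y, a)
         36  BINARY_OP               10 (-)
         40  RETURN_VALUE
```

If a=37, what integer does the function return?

-37

LOAD_CONST → push -3. Stack: [-3]
STORE_FAST v → v=-3. Stack: []
LOAD_FAST_LOAD_FAST a,a → push 37,37. Stack: [37, 37]
BINARY_OP * → 37 * 37 = 1369. Stack: [1369]
STORE_FAST v → v=1369. Stack: []
LOAD_FAST_LOAD_FAST a,v → push 37,1369. Stack: [37, 1369]
BINARY_OP - → 37 - 1369 = -1332. Stack: [-1332]
LOAD_FAST v → push 1369. Stack: [-1332, 1369]
LOAD_CONST → push 8. Stack: [-1332, 1369, 8]
BINARY_OP % → 1369 % 8 = 1. Stack: [-1332, 1]
BINARY_OP % → -1332 % 1 = 0. Stack: [0]
STORE_FAST y → y=0. Stack: []
LOAD_FAST_LOAD_FAST y,a → push 0,37. Stack: [0, 37]
BINARY_OP - → 0 - 37 = -37. Stack: [-37]
RETURN_VALUE → return -37.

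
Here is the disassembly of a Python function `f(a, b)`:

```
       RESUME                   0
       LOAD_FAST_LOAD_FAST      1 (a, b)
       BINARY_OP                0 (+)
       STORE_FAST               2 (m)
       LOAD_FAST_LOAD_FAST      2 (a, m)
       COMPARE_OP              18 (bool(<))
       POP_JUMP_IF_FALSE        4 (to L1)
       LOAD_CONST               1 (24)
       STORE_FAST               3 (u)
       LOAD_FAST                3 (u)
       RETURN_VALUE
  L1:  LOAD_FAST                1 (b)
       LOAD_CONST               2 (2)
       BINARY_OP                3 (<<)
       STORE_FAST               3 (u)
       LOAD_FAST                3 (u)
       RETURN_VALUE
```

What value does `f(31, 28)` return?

24

LOAD_FAST_LOAD_FAST a,b → push 31,28. Stack: [31, 28]
BINARY_OP + → 31 + 28 = 59. Stack: [59]
STORE_FAST m → m=59. Stack: []
LOAD_FAST_LOAD_FAST a,m → push 31,59. Stack: [31, 59]
COMPARE_OP bool(<) → 31 vs 59 = True. Stack: [True]
POP_JUMP_IF_FALSE → pop True; no jump. Stack: []
LOAD_CONST → push 24. Stack: [24]
STORE_FAST u → u=24. Stack: []
LOAD_FAST u → push 24. Stack: [24]
RETURN_VALUE → return 24.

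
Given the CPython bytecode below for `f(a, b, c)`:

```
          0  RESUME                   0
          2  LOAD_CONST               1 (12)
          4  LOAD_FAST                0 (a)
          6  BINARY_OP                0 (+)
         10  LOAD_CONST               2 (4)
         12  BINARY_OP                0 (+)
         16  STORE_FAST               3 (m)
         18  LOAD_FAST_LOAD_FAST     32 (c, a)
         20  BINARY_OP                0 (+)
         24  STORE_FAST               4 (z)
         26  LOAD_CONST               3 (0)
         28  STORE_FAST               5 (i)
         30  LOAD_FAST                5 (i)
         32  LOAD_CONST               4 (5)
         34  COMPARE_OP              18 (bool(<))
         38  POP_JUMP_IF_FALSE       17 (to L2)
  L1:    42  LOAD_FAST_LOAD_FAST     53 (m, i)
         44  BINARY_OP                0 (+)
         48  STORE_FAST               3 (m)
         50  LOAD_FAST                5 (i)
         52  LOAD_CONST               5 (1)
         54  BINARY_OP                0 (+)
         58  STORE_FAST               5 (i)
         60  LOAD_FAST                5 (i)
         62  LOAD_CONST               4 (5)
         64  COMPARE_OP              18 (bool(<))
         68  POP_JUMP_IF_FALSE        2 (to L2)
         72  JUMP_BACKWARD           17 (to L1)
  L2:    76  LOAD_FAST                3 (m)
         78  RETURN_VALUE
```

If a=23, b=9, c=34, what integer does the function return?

LOAD_CONST → push 12
LOAD_FAST a → push 23
BINARY_OP + → 12 + 23 = 35
LOAD_CONST → push 4
BINARY_OP + → 35 + 4 = 39
STORE_FAST m → m=39
LOAD_FAST_LOAD_FAST c,a → push 34,23
BINARY_OP + → 34 + 23 = 57
STORE_FAST z → z=57
LOAD_CONST → push 0
STORE_FAST i → i=0
LOAD_FAST i → push 0
LOAD_CONST → push 5
COMPARE_OP bool(<) → 0 vs 5 = True
POP_JUMP_IF_FALSE → pop True; no jump
LOAD_FAST_LOAD_FAST m,i → push 39,0
BINARY_OP + → 39 + 0 = 39
STORE_FAST m → m=39
LOAD_FAST i → push 0
LOAD_CONST → push 1
BINARY_OP + → 0 + 1 = 1
STORE_FAST i → i=1
LOAD_FAST i → push 1
LOAD_CONST → push 5
COMPARE_OP bool(<) → 1 vs 5 = True
POP_JUMP_IF_FALSE → pop True; no jump
LOAD_FAST_LOAD_FAST m,i → push 39,1
BINARY_OP + → 39 + 1 = 40
STORE_FAST m → m=40
LOAD_FAST i → push 1
LOAD_CONST → push 1
BINARY_OP + → 1 + 1 = 2
STORE_FAST i → i=2
LOAD_FAST i → push 2
LOAD_CONST → push 5
COMPARE_OP bool(<) → 2 vs 5 = True
POP_JUMP_IF_FALSE → pop True; no jump
LOAD_FAST_LOAD_FAST m,i → push 40,2
BINARY_OP + → 40 + 2 = 42
STORE_FAST m → m=42
LOAD_FAST i → push 2
LOAD_CONST → push 1
BINARY_OP + → 2 + 1 = 3
STORE_FAST i → i=3
LOAD_FAST i → push 3
LOAD_CONST → push 5
COMPARE_OP bool(<) → 3 vs 5 = True
POP_JUMP_IF_FALSE → pop True; no jump
LOAD_FAST_LOAD_FAST m,i → push 42,3
BINARY_OP + → 42 + 3 = 45
STORE_FAST m → m=45
LOAD_FAST i → push 3
LOAD_CONST → push 1
BINARY_OP + → 3 + 1 = 4
STORE_FAST i → i=4
LOAD_FAST i → push 4
LOAD_CONST → push 5
COMPARE_OP bool(<) → 4 vs 5 = True
POP_JUMP_IF_FALSE → pop True; no jump
LOAD_FAST_LOAD_FAST m,i → push 45,4
BINARY_OP + → 45 + 4 = 49
STORE_FAST m → m=49
LOAD_FAST i → push 4
LOAD_CONST → push 1
BINARY_OP + → 4 + 1 = 5
STORE_FAST i → i=5
LOAD_FAST i → push 5
LOAD_CONST → push 5
COMPARE_OP bool(<) → 5 vs 5 = False
POP_JUMP_IF_FALSE → pop False; jump
LOAD_FAST m → push 49
RETURN_VALUE → return 49.

49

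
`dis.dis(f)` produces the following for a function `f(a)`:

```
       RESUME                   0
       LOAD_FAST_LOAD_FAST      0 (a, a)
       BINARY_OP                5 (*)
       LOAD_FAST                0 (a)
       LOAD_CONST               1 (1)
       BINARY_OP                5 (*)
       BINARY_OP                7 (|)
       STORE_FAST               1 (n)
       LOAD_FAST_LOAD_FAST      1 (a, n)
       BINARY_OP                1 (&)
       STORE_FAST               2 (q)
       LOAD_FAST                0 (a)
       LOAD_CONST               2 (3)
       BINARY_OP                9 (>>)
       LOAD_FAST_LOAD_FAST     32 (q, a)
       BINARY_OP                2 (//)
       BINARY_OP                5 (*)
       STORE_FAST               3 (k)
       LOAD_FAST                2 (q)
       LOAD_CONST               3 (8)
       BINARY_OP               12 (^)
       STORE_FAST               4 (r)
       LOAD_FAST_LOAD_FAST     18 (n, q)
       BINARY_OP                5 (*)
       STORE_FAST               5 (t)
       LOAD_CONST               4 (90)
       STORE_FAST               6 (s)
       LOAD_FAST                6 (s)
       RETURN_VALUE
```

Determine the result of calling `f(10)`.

90

LOAD_FAST_LOAD_FAST a,a → push 10,10. Stack: [10, 10]
BINARY_OP * → 10 * 10 = 100. Stack: [100]
LOAD_FAST a → push 10. Stack: [100, 10]
LOAD_CONST → push 1. Stack: [100, 10, 1]
BINARY_OP * → 10 * 1 = 10. Stack: [100, 10]
BINARY_OP | → 100 | 10 = 110. Stack: [110]
STORE_FAST n → n=110. Stack: []
LOAD_FAST_LOAD_FAST a,n → push 10,110. Stack: [10, 110]
BINARY_OP & → 10 & 110 = 10. Stack: [10]
STORE_FAST q → q=10. Stack: []
LOAD_FAST a → push 10. Stack: [10]
LOAD_CONST → push 3. Stack: [10, 3]
BINARY_OP >> → 10 >> 3 = 1. Stack: [1]
LOAD_FAST_LOAD_FAST q,a → push 10,10. Stack: [1, 10, 10]
BINARY_OP // → 10 // 10 = 1. Stack: [1, 1]
BINARY_OP * → 1 * 1 = 1. Stack: [1]
STORE_FAST k → k=1. Stack: []
LOAD_FAST q → push 10. Stack: [10]
LOAD_CONST → push 8. Stack: [10, 8]
BINARY_OP ^ → 10 ^ 8 = 2. Stack: [2]
STORE_FAST r → r=2. Stack: []
LOAD_FAST_LOAD_FAST n,q → push 110,10. Stack: [110, 10]
BINARY_OP * → 110 * 10 = 1100. Stack: [1100]
STORE_FAST t → t=1100. Stack: []
LOAD_CONST → push 90. Stack: [90]
STORE_FAST s → s=90. Stack: []
LOAD_FAST s → push 90. Stack: [90]
RETURN_VALUE → return 90.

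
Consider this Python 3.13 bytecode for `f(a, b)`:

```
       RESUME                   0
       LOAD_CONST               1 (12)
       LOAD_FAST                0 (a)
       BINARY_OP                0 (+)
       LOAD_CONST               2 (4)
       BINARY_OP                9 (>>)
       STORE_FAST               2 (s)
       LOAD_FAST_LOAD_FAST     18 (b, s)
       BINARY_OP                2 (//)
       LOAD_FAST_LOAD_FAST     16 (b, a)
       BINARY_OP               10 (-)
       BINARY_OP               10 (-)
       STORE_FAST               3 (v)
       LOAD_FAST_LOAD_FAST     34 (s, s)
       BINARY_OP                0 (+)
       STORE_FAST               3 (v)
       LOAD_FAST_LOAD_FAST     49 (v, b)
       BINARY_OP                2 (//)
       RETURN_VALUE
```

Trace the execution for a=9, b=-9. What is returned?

LOAD_CONST → push 12. Stack: [12]
LOAD_FAST a → push 9. Stack: [12, 9]
BINARY_OP + → 12 + 9 = 21. Stack: [21]
LOAD_CONST → push 4. Stack: [21, 4]
BINARY_OP >> → 21 >> 4 = 1. Stack: [1]
STORE_FAST s → s=1. Stack: []
LOAD_FAST_LOAD_FAST b,s → push -9,1. Stack: [-9, 1]
BINARY_OP // → -9 // 1 = -9. Stack: [-9]
LOAD_FAST_LOAD_FAST b,a → push -9,9. Stack: [-9, -9, 9]
BINARY_OP - → -9 - 9 = -18. Stack: [-9, -18]
BINARY_OP - → -9 - -18 = 9. Stack: [9]
STORE_FAST v → v=9. Stack: []
LOAD_FAST_LOAD_FAST s,s → push 1,1. Stack: [1, 1]
BINARY_OP + → 1 + 1 = 2. Stack: [2]
STORE_FAST v → v=2. Stack: []
LOAD_FAST_LOAD_FAST v,b → push 2,-9. Stack: [2, -9]
BINARY_OP // → 2 // -9 = -1. Stack: [-1]
RETURN_VALUE → return -1.

-1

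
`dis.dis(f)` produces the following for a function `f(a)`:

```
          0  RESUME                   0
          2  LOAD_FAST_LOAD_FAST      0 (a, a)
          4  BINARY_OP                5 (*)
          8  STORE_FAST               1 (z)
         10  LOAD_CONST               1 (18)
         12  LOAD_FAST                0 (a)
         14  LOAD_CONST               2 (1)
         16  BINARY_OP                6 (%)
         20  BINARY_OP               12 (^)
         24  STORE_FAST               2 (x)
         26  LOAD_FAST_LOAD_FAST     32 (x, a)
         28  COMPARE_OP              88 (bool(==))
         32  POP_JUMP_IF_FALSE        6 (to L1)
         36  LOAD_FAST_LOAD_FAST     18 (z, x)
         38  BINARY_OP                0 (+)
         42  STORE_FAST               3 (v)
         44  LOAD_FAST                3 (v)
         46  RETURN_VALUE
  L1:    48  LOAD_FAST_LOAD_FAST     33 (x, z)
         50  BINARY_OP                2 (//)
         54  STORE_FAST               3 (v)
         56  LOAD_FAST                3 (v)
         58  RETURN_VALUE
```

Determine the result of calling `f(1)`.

18

LOAD_FAST_LOAD_FAST a,a → push 1,1. Stack: [1, 1]
BINARY_OP * → 1 * 1 = 1. Stack: [1]
STORE_FAST z → z=1. Stack: []
LOAD_CONST → push 18. Stack: [18]
LOAD_FAST a → push 1. Stack: [18, 1]
LOAD_CONST → push 1. Stack: [18, 1, 1]
BINARY_OP % → 1 % 1 = 0. Stack: [18, 0]
BINARY_OP ^ → 18 ^ 0 = 18. Stack: [18]
STORE_FAST x → x=18. Stack: []
LOAD_FAST_LOAD_FAST x,a → push 18,1. Stack: [18, 1]
COMPARE_OP bool(==) → 18 vs 1 = False. Stack: [False]
POP_JUMP_IF_FALSE → pop False; jump. Stack: []
LOAD_FAST_LOAD_FAST x,z → push 18,1. Stack: [18, 1]
BINARY_OP // → 18 // 1 = 18. Stack: [18]
STORE_FAST v → v=18. Stack: []
LOAD_FAST v → push 18. Stack: [18]
RETURN_VALUE → return 18.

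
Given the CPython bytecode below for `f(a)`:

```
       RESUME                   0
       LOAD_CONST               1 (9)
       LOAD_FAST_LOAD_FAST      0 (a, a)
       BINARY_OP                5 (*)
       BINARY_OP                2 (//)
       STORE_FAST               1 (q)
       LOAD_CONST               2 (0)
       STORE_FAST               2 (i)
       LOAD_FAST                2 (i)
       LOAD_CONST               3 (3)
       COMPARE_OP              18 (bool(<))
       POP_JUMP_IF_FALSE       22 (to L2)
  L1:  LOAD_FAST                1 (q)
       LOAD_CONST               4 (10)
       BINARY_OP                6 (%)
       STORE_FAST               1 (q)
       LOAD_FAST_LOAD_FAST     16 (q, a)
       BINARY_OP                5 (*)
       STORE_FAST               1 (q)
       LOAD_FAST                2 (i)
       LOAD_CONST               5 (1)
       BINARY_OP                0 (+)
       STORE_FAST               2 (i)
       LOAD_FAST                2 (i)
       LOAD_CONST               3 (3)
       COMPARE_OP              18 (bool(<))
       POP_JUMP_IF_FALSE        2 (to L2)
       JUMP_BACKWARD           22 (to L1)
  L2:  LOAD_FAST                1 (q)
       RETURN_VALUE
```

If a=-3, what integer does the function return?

LOAD_CONST → push 9. Stack: [9]
LOAD_FAST_LOAD_FAST a,a → push -3,-3. Stack: [9, -3, -3]
BINARY_OP * → -3 * -3 = 9. Stack: [9, 9]
BINARY_OP // → 9 // 9 = 1. Stack: [1]
STORE_FAST q → q=1. Stack: []
LOAD_CONST → push 0. Stack: [0]
STORE_FAST i → i=0. Stack: []
LOAD_FAST i → push 0. Stack: [0]
LOAD_CONST → push 3. Stack: [0, 3]
COMPARE_OP bool(<) → 0 vs 3 = True. Stack: [True]
POP_JUMP_IF_FALSE → pop True; no jump. Stack: []
LOAD_FAST q → push 1. Stack: [1]
LOAD_CONST → push 10. Stack: [1, 10]
BINARY_OP % → 1 % 10 = 1. Stack: [1]
STORE_FAST q → q=1. Stack: []
LOAD_FAST_LOAD_FAST q,a → push 1,-3. Stack: [1, -3]
BINARY_OP * → 1 * -3 = -3. Stack: [-3]
STORE_FAST q → q=-3. Stack: []
LOAD_FAST i → push 0. Stack: [0]
LOAD_CONST → push 1. Stack: [0, 1]
BINARY_OP + → 0 + 1 = 1. Stack: [1]
STORE_FAST i → i=1. Stack: []
LOAD_FAST i → push 1. Stack: [1]
LOAD_CONST → push 3. Stack: [1, 3]
COMPARE_OP bool(<) → 1 vs 3 = True. Stack: [True]
POP_JUMP_IF_FALSE → pop True; no jump. Stack: []
LOAD_FAST q → push -3. Stack: [-3]
LOAD_CONST → push 10. Stack: [-3, 10]
BINARY_OP % → -3 % 10 = 7. Stack: [7]
STORE_FAST q → q=7. Stack: []
LOAD_FAST_LOAD_FAST q,a → push 7,-3. Stack: [7, -3]
BINARY_OP * → 7 * -3 = -21. Stack: [-21]
STORE_FAST q → q=-21. Stack: []
LOAD_FAST i → push 1. Stack: [1]
LOAD_CONST → push 1. Stack: [1, 1]
BINARY_OP + → 1 + 1 = 2. Stack: [2]
STORE_FAST i → i=2. Stack: []
LOAD_FAST i → push 2. Stack: [2]
LOAD_CONST → push 3. Stack: [2, 3]
COMPARE_OP bool(<) → 2 vs 3 = True. Stack: [True]
POP_JUMP_IF_FALSE → pop True; no jump. Stack: []
LOAD_FAST q → push -21. Stack: [-21]
LOAD_CONST → push 10. Stack: [-21, 10]
BINARY_OP % → -21 % 10 = 9. Stack: [9]
STORE_FAST q → q=9. Stack: []
LOAD_FAST_LOAD_FAST q,a → push 9,-3. Stack: [9, -3]
BINARY_OP * → 9 * -3 = -27. Stack: [-27]
STORE_FAST q → q=-27. Stack: []
LOAD_FAST i → push 2. Stack: [2]
LOAD_CONST → push 1. Stack: [2, 1]
BINARY_OP + → 2 + 1 = 3. Stack: [3]
STORE_FAST i → i=3. Stack: []
LOAD_FAST i → push 3. Stack: [3]
LOAD_CONST → push 3. Stack: [3, 3]
COMPARE_OP bool(<) → 3 vs 3 = False. Stack: [False]
POP_JUMP_IF_FALSE → pop False; jump. Stack: []
LOAD_FAST q → push -27. Stack: [-27]
RETURN_VALUE → return -27.

-27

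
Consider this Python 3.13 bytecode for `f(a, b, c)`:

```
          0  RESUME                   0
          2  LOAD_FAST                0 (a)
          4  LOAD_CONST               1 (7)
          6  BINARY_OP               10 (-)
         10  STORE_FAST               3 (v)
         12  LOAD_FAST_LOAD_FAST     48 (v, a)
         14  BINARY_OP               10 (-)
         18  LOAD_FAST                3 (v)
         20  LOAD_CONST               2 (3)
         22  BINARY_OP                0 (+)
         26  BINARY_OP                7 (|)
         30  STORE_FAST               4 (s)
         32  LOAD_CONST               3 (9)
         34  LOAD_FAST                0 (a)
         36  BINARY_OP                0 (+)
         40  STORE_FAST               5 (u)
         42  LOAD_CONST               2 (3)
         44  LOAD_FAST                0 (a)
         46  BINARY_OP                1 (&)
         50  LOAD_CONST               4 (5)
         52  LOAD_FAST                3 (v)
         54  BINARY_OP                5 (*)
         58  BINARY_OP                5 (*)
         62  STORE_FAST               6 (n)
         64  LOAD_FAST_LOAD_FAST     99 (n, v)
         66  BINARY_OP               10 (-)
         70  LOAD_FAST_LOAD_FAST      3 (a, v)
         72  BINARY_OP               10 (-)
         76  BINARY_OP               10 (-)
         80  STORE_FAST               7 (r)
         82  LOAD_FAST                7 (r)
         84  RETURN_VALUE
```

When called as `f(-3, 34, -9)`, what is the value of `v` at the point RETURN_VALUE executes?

-10

LOAD_FAST a → push -3. Stack: [-3]
LOAD_CONST → push 7. Stack: [-3, 7]
BINARY_OP - → -3 - 7 = -10. Stack: [-10]
STORE_FAST v → v=-10. Stack: []
LOAD_FAST_LOAD_FAST v,a → push -10,-3. Stack: [-10, -3]
BINARY_OP - → -10 - -3 = -7. Stack: [-7]
LOAD_FAST v → push -10. Stack: [-7, -10]
LOAD_CONST → push 3. Stack: [-7, -10, 3]
BINARY_OP + → -10 + 3 = -7. Stack: [-7, -7]
BINARY_OP | → -7 | -7 = -7. Stack: [-7]
STORE_FAST s → s=-7. Stack: []
LOAD_CONST → push 9. Stack: [9]
LOAD_FAST a → push -3. Stack: [9, -3]
BINARY_OP + → 9 + -3 = 6. Stack: [6]
STORE_FAST u → u=6. Stack: []
LOAD_CONST → push 3. Stack: [3]
LOAD_FAST a → push -3. Stack: [3, -3]
BINARY_OP & → 3 & -3 = 1. Stack: [1]
LOAD_CONST → push 5. Stack: [1, 5]
LOAD_FAST v → push -10. Stack: [1, 5, -10]
BINARY_OP * → 5 * -10 = -50. Stack: [1, -50]
BINARY_OP * → 1 * -50 = -50. Stack: [-50]
STORE_FAST n → n=-50. Stack: []
LOAD_FAST_LOAD_FAST n,v → push -50,-10. Stack: [-50, -10]
BINARY_OP - → -50 - -10 = -40. Stack: [-40]
LOAD_FAST_LOAD_FAST a,v → push -3,-10. Stack: [-40, -3, -10]
BINARY_OP - → -3 - -10 = 7. Stack: [-40, 7]
BINARY_OP - → -40 - 7 = -47. Stack: [-47]
STORE_FAST r → r=-47. Stack: []
LOAD_FAST r → push -47. Stack: [-47]
RETURN_VALUE → return -47.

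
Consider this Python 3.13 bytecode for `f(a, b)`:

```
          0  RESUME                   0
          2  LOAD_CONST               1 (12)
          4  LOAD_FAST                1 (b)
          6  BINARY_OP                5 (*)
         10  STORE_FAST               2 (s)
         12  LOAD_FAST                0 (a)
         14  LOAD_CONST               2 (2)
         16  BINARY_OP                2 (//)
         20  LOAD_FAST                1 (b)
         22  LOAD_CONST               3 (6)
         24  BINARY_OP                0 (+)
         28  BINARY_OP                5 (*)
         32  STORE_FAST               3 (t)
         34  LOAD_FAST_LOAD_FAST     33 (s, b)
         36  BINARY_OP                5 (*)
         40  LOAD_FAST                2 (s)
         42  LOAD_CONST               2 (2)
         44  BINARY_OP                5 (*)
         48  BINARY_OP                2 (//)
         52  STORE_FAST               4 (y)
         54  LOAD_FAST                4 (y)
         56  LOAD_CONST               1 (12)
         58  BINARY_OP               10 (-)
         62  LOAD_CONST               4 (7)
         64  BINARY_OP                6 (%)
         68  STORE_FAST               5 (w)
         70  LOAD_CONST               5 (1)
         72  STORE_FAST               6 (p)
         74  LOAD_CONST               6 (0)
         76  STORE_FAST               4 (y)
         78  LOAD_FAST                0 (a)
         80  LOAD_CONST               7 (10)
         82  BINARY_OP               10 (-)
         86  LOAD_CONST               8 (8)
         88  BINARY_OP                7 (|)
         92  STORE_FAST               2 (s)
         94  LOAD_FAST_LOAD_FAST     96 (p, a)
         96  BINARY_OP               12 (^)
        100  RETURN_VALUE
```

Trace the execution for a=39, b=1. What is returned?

LOAD_CONST → push 12. Stack: [12]
LOAD_FAST b → push 1. Stack: [12, 1]
BINARY_OP * → 12 * 1 = 12. Stack: [12]
STORE_FAST s → s=12. Stack: []
LOAD_FAST a → push 39. Stack: [39]
LOAD_CONST → push 2. Stack: [39, 2]
BINARY_OP // → 39 // 2 = 19. Stack: [19]
LOAD_FAST b → push 1. Stack: [19, 1]
LOAD_CONST → push 6. Stack: [19, 1, 6]
BINARY_OP + → 1 + 6 = 7. Stack: [19, 7]
BINARY_OP * → 19 * 7 = 133. Stack: [133]
STORE_FAST t → t=133. Stack: []
LOAD_FAST_LOAD_FAST s,b → push 12,1. Stack: [12, 1]
BINARY_OP * → 12 * 1 = 12. Stack: [12]
LOAD_FAST s → push 12. Stack: [12, 12]
LOAD_CONST → push 2. Stack: [12, 12, 2]
BINARY_OP * → 12 * 2 = 24. Stack: [12, 24]
BINARY_OP // → 12 // 24 = 0. Stack: [0]
STORE_FAST y → y=0. Stack: []
LOAD_FAST y → push 0. Stack: [0]
LOAD_CONST → push 12. Stack: [0, 12]
BINARY_OP - → 0 - 12 = -12. Stack: [-12]
LOAD_CONST → push 7. Stack: [-12, 7]
BINARY_OP % → -12 % 7 = 2. Stack: [2]
STORE_FAST w → w=2. Stack: []
LOAD_CONST → push 1. Stack: [1]
STORE_FAST p → p=1. Stack: []
LOAD_CONST → push 0. Stack: [0]
STORE_FAST y → y=0. Stack: []
LOAD_FAST a → push 39. Stack: [39]
LOAD_CONST → push 10. Stack: [39, 10]
BINARY_OP - → 39 - 10 = 29. Stack: [29]
LOAD_CONST → push 8. Stack: [29, 8]
BINARY_OP | → 29 | 8 = 29. Stack: [29]
STORE_FAST s → s=29. Stack: []
LOAD_FAST_LOAD_FAST p,a → push 1,39. Stack: [1, 39]
BINARY_OP ^ → 1 ^ 39 = 38. Stack: [38]
RETURN_VALUE → return 38.

38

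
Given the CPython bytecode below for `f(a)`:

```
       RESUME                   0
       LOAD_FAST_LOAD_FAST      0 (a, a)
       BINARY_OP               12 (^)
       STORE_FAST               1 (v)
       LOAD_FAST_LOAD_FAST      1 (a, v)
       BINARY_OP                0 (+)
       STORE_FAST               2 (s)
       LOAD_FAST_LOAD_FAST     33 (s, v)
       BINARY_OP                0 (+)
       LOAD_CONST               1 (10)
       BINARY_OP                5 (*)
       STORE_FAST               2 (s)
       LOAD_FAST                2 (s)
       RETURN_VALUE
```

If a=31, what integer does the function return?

LOAD_FAST_LOAD_FAST a,a → push 31,31. Stack: [31, 31]
BINARY_OP ^ → 31 ^ 31 = 0. Stack: [0]
STORE_FAST v → v=0. Stack: []
LOAD_FAST_LOAD_FAST a,v → push 31,0. Stack: [31, 0]
BINARY_OP + → 31 + 0 = 31. Stack: [31]
STORE_FAST s → s=31. Stack: []
LOAD_FAST_LOAD_FAST s,v → push 31,0. Stack: [31, 0]
BINARY_OP + → 31 + 0 = 31. Stack: [31]
LOAD_CONST → push 10. Stack: [31, 10]
BINARY_OP * → 31 * 10 = 310. Stack: [310]
STORE_FAST s → s=310. Stack: []
LOAD_FAST s → push 310. Stack: [310]
RETURN_VALUE → return 310.

310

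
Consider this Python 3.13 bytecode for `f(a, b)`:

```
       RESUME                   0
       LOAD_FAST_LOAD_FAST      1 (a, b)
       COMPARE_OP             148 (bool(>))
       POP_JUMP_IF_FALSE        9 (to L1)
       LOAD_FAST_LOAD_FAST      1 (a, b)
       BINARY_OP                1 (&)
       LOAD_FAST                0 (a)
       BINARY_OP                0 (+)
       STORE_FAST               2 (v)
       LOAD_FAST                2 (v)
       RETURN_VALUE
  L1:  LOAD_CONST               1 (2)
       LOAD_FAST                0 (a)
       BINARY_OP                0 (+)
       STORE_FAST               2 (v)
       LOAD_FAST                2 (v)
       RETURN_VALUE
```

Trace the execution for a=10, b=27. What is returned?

12

LOAD_FAST_LOAD_FAST a,b → push 10,27. Stack: [10, 27]
COMPARE_OP bool(>) → 10 vs 27 = False. Stack: [False]
POP_JUMP_IF_FALSE → pop False; jump. Stack: []
LOAD_CONST → push 2. Stack: [2]
LOAD_FAST a → push 10. Stack: [2, 10]
BINARY_OP + → 2 + 10 = 12. Stack: [12]
STORE_FAST v → v=12. Stack: []
LOAD_FAST v → push 12. Stack: [12]
RETURN_VALUE → return 12.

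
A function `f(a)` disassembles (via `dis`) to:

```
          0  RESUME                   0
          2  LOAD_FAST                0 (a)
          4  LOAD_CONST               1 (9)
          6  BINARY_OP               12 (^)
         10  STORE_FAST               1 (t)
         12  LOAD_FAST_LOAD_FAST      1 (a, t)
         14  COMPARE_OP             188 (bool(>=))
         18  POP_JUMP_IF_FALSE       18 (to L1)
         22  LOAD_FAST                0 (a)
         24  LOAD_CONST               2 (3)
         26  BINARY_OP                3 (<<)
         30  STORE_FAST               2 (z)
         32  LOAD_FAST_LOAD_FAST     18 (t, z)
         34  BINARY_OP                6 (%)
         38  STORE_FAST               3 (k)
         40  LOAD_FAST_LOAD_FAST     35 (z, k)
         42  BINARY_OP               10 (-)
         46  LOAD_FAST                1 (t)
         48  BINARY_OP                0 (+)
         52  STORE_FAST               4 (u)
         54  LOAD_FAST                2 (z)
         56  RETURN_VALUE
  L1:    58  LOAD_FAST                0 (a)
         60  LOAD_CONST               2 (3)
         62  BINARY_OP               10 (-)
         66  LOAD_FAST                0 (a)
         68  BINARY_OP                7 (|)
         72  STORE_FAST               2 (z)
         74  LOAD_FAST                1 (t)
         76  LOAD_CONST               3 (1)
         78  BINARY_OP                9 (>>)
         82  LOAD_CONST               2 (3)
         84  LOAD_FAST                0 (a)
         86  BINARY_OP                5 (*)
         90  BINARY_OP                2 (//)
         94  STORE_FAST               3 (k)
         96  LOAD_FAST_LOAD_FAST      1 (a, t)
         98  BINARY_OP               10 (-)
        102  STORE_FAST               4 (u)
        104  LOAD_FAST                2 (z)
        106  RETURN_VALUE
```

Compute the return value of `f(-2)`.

-16

LOAD_FAST a → push -2. Stack: [-2]
LOAD_CONST → push 9. Stack: [-2, 9]
BINARY_OP ^ → -2 ^ 9 = -9. Stack: [-9]
STORE_FAST t → t=-9. Stack: []
LOAD_FAST_LOAD_FAST a,t → push -2,-9. Stack: [-2, -9]
COMPARE_OP bool(>=) → -2 vs -9 = True. Stack: [True]
POP_JUMP_IF_FALSE → pop True; no jump. Stack: []
LOAD_FAST a → push -2. Stack: [-2]
LOAD_CONST → push 3. Stack: [-2, 3]
BINARY_OP << → -2 << 3 = -16. Stack: [-16]
STORE_FAST z → z=-16. Stack: []
LOAD_FAST_LOAD_FAST t,z → push -9,-16. Stack: [-9, -16]
BINARY_OP % → -9 % -16 = -9. Stack: [-9]
STORE_FAST k → k=-9. Stack: []
LOAD_FAST_LOAD_FAST z,k → push -16,-9. Stack: [-16, -9]
BINARY_OP - → -16 - -9 = -7. Stack: [-7]
LOAD_FAST t → push -9. Stack: [-7, -9]
BINARY_OP + → -7 + -9 = -16. Stack: [-16]
STORE_FAST u → u=-16. Stack: []
LOAD_FAST z → push -16. Stack: [-16]
RETURN_VALUE → return -16.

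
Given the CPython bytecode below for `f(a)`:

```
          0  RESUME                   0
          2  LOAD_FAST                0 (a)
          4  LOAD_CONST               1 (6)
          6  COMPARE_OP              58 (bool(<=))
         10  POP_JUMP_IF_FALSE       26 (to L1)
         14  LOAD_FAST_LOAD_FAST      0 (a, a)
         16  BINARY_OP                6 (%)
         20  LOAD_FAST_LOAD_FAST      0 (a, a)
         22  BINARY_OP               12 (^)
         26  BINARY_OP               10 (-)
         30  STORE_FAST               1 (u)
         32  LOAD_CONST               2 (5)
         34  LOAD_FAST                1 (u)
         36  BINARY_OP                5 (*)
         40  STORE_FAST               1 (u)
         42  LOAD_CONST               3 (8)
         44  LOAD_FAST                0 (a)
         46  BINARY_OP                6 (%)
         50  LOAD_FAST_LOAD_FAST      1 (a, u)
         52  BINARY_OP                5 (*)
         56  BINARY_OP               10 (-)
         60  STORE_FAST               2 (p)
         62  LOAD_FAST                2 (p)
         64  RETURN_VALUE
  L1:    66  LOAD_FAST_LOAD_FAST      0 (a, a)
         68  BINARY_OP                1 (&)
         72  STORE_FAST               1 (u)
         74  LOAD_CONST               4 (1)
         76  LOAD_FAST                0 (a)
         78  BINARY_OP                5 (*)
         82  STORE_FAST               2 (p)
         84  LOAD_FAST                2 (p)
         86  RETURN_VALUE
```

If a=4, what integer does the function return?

LOAD_FAST a → push 4. Stack: [4]
LOAD_CONST → push 6. Stack: [4, 6]
COMPARE_OP bool(<=) → 4 vs 6 = True. Stack: [True]
POP_JUMP_IF_FALSE → pop True; no jump. Stack: []
LOAD_FAST_LOAD_FAST a,a → push 4,4. Stack: [4, 4]
BINARY_OP % → 4 % 4 = 0. Stack: [0]
LOAD_FAST_LOAD_FAST a,a → push 4,4. Stack: [0, 4, 4]
BINARY_OP ^ → 4 ^ 4 = 0. Stack: [0, 0]
BINARY_OP - → 0 - 0 = 0. Stack: [0]
STORE_FAST u → u=0. Stack: []
LOAD_CONST → push 5. Stack: [5]
LOAD_FAST u → push 0. Stack: [5, 0]
BINARY_OP * → 5 * 0 = 0. Stack: [0]
STORE_FAST u → u=0. Stack: []
LOAD_CONST → push 8. Stack: [8]
LOAD_FAST a → push 4. Stack: [8, 4]
BINARY_OP % → 8 % 4 = 0. Stack: [0]
LOAD_FAST_LOAD_FAST a,u → push 4,0. Stack: [0, 4, 0]
BINARY_OP * → 4 * 0 = 0. Stack: [0, 0]
BINARY_OP - → 0 - 0 = 0. Stack: [0]
STORE_FAST p → p=0. Stack: []
LOAD_FAST p → push 0. Stack: [0]
RETURN_VALUE → return 0.

0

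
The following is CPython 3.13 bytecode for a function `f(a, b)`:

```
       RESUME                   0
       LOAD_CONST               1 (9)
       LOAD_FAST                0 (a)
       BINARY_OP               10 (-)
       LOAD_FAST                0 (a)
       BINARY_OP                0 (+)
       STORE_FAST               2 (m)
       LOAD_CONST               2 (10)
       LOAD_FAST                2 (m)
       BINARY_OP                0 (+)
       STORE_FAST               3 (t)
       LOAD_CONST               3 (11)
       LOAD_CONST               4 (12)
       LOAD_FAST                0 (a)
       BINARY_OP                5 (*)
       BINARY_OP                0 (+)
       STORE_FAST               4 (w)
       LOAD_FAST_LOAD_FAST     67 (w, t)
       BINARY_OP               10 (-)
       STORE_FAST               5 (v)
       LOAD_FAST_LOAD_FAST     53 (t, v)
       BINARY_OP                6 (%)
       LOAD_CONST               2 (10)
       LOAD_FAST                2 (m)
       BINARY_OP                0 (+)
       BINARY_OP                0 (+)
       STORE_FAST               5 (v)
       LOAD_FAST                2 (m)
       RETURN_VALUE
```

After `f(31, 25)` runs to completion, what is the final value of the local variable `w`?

LOAD_CONST → push 9. Stack: [9]
LOAD_FAST a → push 31. Stack: [9, 31]
BINARY_OP - → 9 - 31 = -22. Stack: [-22]
LOAD_FAST a → push 31. Stack: [-22, 31]
BINARY_OP + → -22 + 31 = 9. Stack: [9]
STORE_FAST m → m=9. Stack: []
LOAD_CONST → push 10. Stack: [10]
LOAD_FAST m → push 9. Stack: [10, 9]
BINARY_OP + → 10 + 9 = 19. Stack: [19]
STORE_FAST t → t=19. Stack: []
LOAD_CONST → push 11. Stack: [11]
LOAD_CONST → push 12. Stack: [11, 12]
LOAD_FAST a → push 31. Stack: [11, 12, 31]
BINARY_OP * → 12 * 31 = 372. Stack: [11, 372]
BINARY_OP + → 11 + 372 = 383. Stack: [383]
STORE_FAST w → w=383. Stack: []
LOAD_FAST_LOAD_FAST w,t → push 383,19. Stack: [383, 19]
BINARY_OP - → 383 - 19 = 364. Stack: [364]
STORE_FAST v → v=364. Stack: []
LOAD_FAST_LOAD_FAST t,v → push 19,364. Stack: [19, 364]
BINARY_OP % → 19 % 364 = 19. Stack: [19]
LOAD_CONST → push 10. Stack: [19, 10]
LOAD_FAST m → push 9. Stack: [19, 10, 9]
BINARY_OP + → 10 + 9 = 19. Stack: [19, 19]
BINARY_OP + → 19 + 19 = 38. Stack: [38]
STORE_FAST v → v=38. Stack: []
LOAD_FAST m → push 9. Stack: [9]
RETURN_VALUE → return 9.

383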